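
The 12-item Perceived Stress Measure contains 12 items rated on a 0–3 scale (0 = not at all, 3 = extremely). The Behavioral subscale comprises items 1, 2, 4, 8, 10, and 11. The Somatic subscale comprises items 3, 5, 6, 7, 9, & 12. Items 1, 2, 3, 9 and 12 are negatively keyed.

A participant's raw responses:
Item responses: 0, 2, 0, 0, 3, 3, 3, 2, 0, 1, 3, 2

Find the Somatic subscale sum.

16

Somatic items: 3, 5, 6, 7, 9, 12.
Of these, items 3, 9 and 12 are negatively keyed; on a 0–3 scale, reversed = 3 − raw.
  item 3: 3 − 0 = 3
  item 5: 3
  item 6: 3
  item 7: 3
  item 9: 3 − 0 = 3
  item 12: 3 − 2 = 1
Sum = 3 + 3 + 3 + 3 + 3 + 1 = 16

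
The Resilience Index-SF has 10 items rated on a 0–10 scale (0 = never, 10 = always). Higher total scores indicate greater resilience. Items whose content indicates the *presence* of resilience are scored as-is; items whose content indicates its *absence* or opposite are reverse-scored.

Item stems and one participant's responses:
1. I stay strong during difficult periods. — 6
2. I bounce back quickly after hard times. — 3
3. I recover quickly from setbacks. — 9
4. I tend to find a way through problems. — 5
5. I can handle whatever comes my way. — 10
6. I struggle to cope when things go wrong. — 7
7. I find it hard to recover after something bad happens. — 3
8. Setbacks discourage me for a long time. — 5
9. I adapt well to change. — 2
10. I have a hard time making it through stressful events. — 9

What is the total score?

51

Items 6, 7, 8, 10 describe the absence/opposite of resilience → reverse-score.
reversed = (0+10) − raw = 10 − raw.
  item 1: 6
  item 2: 3
  item 3: 9
  item 4: 5
  item 5: 10
  item 6: 10 − 7 = 3
  item 7: 10 − 3 = 7
  item 8: 10 − 5 = 5
  item 9: 2
  item 10: 10 − 9 = 1
Total = 6 + 3 + 9 + 5 + 10 + 3 + 7 + 5 + 2 + 1 = 51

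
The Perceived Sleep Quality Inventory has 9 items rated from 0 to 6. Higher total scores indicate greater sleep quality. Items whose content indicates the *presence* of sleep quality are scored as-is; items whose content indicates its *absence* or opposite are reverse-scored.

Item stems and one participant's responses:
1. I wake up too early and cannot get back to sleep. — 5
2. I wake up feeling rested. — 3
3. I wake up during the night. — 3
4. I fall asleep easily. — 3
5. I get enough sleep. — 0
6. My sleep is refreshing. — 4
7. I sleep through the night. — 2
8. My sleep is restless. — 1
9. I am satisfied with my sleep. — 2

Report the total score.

Items 1, 3, 8 describe the absence/opposite of sleep quality → reverse-score.
reverse-coded value = 6 − response.
  item 1: 6 − 5 = 1
  item 2: 3
  item 3: 6 − 3 = 3
  item 4: 3
  item 5: 0
  item 6: 4
  item 7: 2
  item 8: 6 − 1 = 5
  item 9: 2
Total = 1 + 3 + 3 + 3 + 0 + 4 + 2 + 5 + 2 = 23

23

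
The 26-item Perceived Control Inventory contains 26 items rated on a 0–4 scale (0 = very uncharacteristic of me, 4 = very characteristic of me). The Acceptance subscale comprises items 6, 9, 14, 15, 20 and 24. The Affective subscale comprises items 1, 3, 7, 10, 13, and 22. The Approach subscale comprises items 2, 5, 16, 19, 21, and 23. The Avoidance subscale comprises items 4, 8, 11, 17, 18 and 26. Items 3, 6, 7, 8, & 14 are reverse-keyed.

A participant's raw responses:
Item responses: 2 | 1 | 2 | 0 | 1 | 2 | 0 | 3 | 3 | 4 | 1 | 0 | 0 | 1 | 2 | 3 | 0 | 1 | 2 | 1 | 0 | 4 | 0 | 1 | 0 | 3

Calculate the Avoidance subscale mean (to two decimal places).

Avoidance items: 4, 8, 11, 17, 18, 26.
Of these, item 8 is reverse-keyed; reverse-coded value = 4 − response.
  item 4: 0
  item 8: 4 − 3 = 1
  item 11: 1
  item 17: 0
  item 18: 1
  item 26: 3
Sum = 0 + 1 + 1 + 0 + 1 + 3 = 6
Mean = 6 / 6 = 1.00

1.00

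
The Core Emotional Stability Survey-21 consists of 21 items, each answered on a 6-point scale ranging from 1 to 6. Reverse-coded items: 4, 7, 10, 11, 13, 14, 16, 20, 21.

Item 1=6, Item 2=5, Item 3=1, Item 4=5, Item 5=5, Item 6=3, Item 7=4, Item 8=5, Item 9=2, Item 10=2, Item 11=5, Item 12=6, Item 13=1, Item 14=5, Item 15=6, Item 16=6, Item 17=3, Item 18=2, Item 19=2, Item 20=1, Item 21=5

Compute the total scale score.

75

Reversing items 4, 7, 10, 11, 13, 14, 16, 20 and 21 with 7 − raw:
Total = 6 + 5 + 1 + (7−5) + 5 + 3 + (7−4) + 5 + 2 + (7−2) + (7−5) + 6 + (7−1) + (7−5) + 6 + (7−6) + 3 + 2 + 2 + (7−1) + (7−5)
      = 6 + 5 + 1 + 2 + 5 + 3 + 3 + 5 + 2 + 5 + 2 + 6 + 6 + 2 + 6 + 1 + 3 + 2 + 2 + 6 + 2 = 75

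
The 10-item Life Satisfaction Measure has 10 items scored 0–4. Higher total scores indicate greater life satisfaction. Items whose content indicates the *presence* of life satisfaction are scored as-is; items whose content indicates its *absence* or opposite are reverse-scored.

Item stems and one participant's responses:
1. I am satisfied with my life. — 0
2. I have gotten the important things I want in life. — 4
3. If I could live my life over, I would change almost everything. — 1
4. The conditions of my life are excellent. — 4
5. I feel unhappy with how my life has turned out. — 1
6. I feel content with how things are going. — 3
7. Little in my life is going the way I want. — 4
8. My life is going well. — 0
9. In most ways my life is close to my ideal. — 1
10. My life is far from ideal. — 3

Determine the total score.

Items 3, 5, 7, 10 describe the absence/opposite of life satisfaction → reverse-score.
reverse-coded value = 4 − response.
  item 1: 0
  item 2: 4
  item 3: 4 − 1 = 3
  item 4: 4
  item 5: 4 − 1 = 3
  item 6: 3
  item 7: 4 − 4 = 0
  item 8: 0
  item 9: 1
  item 10: 4 − 3 = 1
Total = 0 + 4 + 3 + 4 + 3 + 3 + 0 + 0 + 1 + 1 = 19

19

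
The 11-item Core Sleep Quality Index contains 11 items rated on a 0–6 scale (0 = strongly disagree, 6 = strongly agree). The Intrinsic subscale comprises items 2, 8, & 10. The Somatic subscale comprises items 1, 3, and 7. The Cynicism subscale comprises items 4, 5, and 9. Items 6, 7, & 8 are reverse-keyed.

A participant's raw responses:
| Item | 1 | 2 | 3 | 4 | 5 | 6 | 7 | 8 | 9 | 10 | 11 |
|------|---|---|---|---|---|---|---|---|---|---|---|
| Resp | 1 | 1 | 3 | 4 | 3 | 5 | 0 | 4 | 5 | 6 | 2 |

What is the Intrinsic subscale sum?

Intrinsic items: 2, 8, 10.
Of these, item 8 is reverse-keyed; reversed = (0+6) − raw = 6 − raw.
  item 2: 1
  item 8: 6 − 4 = 2
  item 10: 6
Sum = 1 + 2 + 6 = 9

9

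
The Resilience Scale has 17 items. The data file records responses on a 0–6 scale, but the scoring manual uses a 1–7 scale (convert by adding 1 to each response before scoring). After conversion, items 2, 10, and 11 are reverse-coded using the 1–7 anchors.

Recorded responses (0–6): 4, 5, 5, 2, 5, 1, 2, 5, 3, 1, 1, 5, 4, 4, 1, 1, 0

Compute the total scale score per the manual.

Convert to 1–7: 5, 6, 6, 3, 6, 2, 3, 6, 4, 2, 2, 6, 5, 5, 2, 2, 1
Reverse-coded (reversed = (1+7) − raw = 8 − raw):
  item 2: 8 − 6 = 2
  item 10: 8 − 2 = 6
  item 11: 8 − 2 = 6
Scored: 5, 2, 6, 3, 6, 2, 3, 6, 4, 6, 6, 6, 5, 5, 2, 2, 1
Total = 70

70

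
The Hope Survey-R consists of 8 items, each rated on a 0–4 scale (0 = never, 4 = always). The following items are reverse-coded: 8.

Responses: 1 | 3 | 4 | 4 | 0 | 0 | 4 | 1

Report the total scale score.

19

Reversing item 8 with 4 − raw:
Total = 1 + 3 + 4 + 4 + 0 + 0 + 4 + (4−1)
      = 1 + 3 + 4 + 4 + 0 + 0 + 4 + 3 = 19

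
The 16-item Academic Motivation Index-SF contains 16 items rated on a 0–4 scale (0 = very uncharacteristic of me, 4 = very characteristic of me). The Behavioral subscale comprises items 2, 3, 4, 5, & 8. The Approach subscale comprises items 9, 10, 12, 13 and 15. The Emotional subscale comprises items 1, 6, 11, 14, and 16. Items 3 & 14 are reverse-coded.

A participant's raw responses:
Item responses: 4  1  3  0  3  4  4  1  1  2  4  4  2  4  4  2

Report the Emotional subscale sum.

14

Emotional items: 1, 6, 11, 14, 16.
Of these, item 14 is reverse-coded; on a 0–4 scale, reversed = 4 − raw.
  item 1: 4
  item 6: 4
  item 11: 4
  item 14: 4 − 4 = 0
  item 16: 2
Sum = 4 + 4 + 4 + 0 + 2 = 14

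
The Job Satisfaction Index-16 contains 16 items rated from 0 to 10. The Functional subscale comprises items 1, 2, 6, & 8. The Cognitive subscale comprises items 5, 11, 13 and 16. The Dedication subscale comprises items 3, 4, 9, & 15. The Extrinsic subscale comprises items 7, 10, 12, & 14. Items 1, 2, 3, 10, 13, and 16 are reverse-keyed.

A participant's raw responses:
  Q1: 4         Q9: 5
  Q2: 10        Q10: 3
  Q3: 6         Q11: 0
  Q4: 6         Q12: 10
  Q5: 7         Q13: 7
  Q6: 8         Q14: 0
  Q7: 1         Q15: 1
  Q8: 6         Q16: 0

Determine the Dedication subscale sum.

Dedication items: 3, 4, 9, 15.
Of these, item 3 is reverse-keyed; on a 0–10 scale, reversed = 10 − raw.
  item 3: 10 − 6 = 4
  item 4: 6
  item 9: 5
  item 15: 1
Sum = 4 + 6 + 5 + 1 = 16

16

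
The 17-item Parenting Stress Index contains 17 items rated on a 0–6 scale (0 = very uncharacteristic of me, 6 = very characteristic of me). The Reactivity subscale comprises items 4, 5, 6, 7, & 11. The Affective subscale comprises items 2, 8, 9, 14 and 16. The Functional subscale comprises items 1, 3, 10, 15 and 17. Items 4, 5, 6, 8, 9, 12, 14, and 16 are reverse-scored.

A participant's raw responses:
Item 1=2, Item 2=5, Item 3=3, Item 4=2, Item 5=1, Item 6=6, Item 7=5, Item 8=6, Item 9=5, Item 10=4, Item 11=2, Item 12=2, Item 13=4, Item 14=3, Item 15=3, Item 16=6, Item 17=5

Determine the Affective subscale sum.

9

Affective items: 2, 8, 9, 14, 16.
Of these, items 8, 9, 14, and 16 are reverse-scored; reversed = (0+6) − raw = 6 − raw.
  item 2: 5
  item 8: 6 − 6 = 0
  item 9: 6 − 5 = 1
  item 14: 6 − 3 = 3
  item 16: 6 − 6 = 0
Sum = 5 + 0 + 1 + 3 + 0 = 9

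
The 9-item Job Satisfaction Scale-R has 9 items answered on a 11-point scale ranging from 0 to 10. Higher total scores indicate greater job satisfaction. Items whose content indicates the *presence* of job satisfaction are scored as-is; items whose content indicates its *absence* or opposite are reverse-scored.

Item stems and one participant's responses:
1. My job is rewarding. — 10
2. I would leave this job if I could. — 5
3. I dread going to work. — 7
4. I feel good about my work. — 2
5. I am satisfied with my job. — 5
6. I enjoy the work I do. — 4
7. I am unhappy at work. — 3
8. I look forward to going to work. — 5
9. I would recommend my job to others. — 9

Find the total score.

Items 2, 3, 7 describe the absence/opposite of job satisfaction → reverse-score.
on a 0–10 scale, reversed = 10 − raw.
  item 1: 10
  item 2: 10 − 5 = 5
  item 3: 10 − 7 = 3
  item 4: 2
  item 5: 5
  item 6: 4
  item 7: 10 − 3 = 7
  item 8: 5
  item 9: 9
Total = 10 + 5 + 3 + 2 + 5 + 4 + 7 + 5 + 9 = 50

50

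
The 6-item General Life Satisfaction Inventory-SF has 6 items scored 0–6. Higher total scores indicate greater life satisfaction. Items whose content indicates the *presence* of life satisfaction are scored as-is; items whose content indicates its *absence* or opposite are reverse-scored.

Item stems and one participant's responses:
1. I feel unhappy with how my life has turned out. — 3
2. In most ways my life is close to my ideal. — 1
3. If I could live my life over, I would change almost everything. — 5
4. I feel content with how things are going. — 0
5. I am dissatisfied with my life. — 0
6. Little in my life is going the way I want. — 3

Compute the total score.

Items 1, 3, 5, 6 describe the absence/opposite of life satisfaction → reverse-score.
reversed = (0+6) − raw = 6 − raw.
  item 1: 6 − 3 = 3
  item 2: 1
  item 3: 6 − 5 = 1
  item 4: 0
  item 5: 6 − 0 = 6
  item 6: 6 − 3 = 3
Total = 3 + 1 + 1 + 0 + 6 + 3 = 14

14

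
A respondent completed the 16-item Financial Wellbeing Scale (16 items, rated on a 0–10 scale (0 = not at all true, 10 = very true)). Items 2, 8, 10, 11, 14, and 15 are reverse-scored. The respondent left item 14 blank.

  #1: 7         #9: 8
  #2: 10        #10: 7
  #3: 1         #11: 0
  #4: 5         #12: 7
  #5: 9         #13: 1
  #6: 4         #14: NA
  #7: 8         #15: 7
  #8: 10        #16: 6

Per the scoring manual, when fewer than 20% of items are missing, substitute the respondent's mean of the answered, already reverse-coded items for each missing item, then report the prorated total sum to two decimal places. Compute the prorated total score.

Reverse-coded (reversed = (0+10) − raw = 10 − raw):
  item 2: 10 − 10 = 0
  item 8: 10 − 10 = 0
  item 10: 10 − 7 = 3
  item 11: 10 − 0 = 10
  item 15: 10 − 7 = 3
Completed scored items (15 of 16): 7, 0, 1, 5, 9, 4, 8, 0, 8, 3, 10, 7, 1, 3, 6; sum = 72.
Person mean = 72 / 15 ≈ 4.8000
Prorated total = (72 / 15) × 16 = 76.80 (to 2 dp)

76.80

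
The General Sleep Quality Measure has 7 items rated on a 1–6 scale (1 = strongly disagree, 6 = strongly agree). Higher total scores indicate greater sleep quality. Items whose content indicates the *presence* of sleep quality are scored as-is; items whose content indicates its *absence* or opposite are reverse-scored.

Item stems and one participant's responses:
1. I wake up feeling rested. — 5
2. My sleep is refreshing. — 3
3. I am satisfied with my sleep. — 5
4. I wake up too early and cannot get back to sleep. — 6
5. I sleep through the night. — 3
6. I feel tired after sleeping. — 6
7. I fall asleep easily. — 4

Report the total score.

Items 4, 6 describe the absence/opposite of sleep quality → reverse-score.
reversed = (1+6) − raw = 7 − raw.
  item 1: 5
  item 2: 3
  item 3: 5
  item 4: 7 − 6 = 1
  item 5: 3
  item 6: 7 − 6 = 1
  item 7: 4
Total = 5 + 3 + 5 + 1 + 3 + 1 + 4 = 22

22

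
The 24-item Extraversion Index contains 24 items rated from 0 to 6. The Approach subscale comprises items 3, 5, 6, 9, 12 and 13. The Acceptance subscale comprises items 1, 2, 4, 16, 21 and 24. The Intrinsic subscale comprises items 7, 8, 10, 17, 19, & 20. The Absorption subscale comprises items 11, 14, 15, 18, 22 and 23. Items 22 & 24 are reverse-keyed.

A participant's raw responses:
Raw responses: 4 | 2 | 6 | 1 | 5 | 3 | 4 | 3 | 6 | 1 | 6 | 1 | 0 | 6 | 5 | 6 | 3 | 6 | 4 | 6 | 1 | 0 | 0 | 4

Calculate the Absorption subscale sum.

29

Absorption items: 11, 14, 15, 18, 22, 23.
Of these, item 22 is reverse-keyed; reverse-coded value = 6 − response.
  item 11: 6
  item 14: 6
  item 15: 5
  item 18: 6
  item 22: 6 − 0 = 6
  item 23: 0
Sum = 6 + 6 + 5 + 6 + 6 + 0 = 29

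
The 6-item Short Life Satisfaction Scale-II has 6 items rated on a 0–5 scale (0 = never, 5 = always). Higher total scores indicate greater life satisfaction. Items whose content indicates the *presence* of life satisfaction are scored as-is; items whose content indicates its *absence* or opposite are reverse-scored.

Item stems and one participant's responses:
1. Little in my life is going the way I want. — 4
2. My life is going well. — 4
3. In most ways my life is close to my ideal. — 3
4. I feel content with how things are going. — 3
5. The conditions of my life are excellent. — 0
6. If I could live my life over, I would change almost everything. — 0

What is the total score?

Items 1, 6 describe the absence/opposite of life satisfaction → reverse-score.
reverse-coded value = 5 − response.
  item 1: 5 − 4 = 1
  item 2: 4
  item 3: 3
  item 4: 3
  item 5: 0
  item 6: 5 − 0 = 5
Total = 1 + 4 + 3 + 3 + 0 + 5 = 16

16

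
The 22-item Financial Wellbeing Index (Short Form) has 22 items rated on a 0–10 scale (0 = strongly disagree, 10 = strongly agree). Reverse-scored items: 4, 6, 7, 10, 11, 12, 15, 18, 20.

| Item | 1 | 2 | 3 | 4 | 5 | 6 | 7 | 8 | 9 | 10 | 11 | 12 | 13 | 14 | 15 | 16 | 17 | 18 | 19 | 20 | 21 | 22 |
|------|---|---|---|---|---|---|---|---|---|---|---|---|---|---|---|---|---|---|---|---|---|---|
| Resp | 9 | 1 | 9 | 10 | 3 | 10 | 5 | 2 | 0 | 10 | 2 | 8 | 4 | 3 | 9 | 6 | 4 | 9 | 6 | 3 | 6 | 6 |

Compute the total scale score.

Apply reverse scoring (on a 0–10 scale, reversed = 10 − raw):
  item 4: 10 − 10 = 0
  item 6: 10 − 10 = 0
  item 7: 10 − 5 = 5
  item 10: 10 − 10 = 0
  item 11: 10 − 2 = 8
  item 12: 10 − 8 = 2
  item 15: 10 − 9 = 1
  item 18: 10 − 9 = 1
  item 20: 10 − 3 = 7
Scored responses: 9, 1, 9, 0, 3, 0, 5, 2, 0, 0, 8, 2, 4, 3, 1, 6, 4, 1, 6, 7, 6, 6
Total = 9 + 1 + 9 + 0 + 3 + 0 + 5 + 2 + 0 + 0 + 8 + 2 + 4 + 3 + 1 + 6 + 4 + 1 + 6 + 7 + 6 + 6 = 83

83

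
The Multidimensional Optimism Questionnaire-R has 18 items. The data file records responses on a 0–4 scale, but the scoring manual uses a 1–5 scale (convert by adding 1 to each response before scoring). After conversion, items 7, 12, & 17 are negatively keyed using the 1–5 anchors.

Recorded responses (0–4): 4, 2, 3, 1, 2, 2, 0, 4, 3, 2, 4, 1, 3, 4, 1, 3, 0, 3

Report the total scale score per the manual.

Convert to 1–5: 5, 3, 4, 2, 3, 3, 1, 5, 4, 3, 5, 2, 4, 5, 2, 4, 1, 4
Reverse-coded (reversed = (1+5) − raw = 6 − raw):
  item 7: 6 − 1 = 5
  item 12: 6 − 2 = 4
  item 17: 6 − 1 = 5
Scored: 5, 3, 4, 2, 3, 3, 5, 5, 4, 3, 5, 4, 4, 5, 2, 4, 5, 4
Total = 70

70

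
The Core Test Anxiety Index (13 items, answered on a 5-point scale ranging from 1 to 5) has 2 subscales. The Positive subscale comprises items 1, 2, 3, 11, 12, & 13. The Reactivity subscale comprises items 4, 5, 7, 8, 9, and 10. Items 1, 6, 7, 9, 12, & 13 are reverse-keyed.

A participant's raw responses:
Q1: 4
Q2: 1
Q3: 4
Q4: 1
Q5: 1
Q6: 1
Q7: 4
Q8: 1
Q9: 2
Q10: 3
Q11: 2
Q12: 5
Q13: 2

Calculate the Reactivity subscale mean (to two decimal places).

2.00

Reactivity items: 4, 5, 7, 8, 9, 10.
Of these, items 7 and 9 are reverse-keyed; reverse-coded value = 6 − response.
  item 4: 1
  item 5: 1
  item 7: 6 − 4 = 2
  item 8: 1
  item 9: 6 − 2 = 4
  item 10: 3
Sum = 1 + 1 + 2 + 1 + 4 + 3 = 12
Mean = 12 / 6 = 2.00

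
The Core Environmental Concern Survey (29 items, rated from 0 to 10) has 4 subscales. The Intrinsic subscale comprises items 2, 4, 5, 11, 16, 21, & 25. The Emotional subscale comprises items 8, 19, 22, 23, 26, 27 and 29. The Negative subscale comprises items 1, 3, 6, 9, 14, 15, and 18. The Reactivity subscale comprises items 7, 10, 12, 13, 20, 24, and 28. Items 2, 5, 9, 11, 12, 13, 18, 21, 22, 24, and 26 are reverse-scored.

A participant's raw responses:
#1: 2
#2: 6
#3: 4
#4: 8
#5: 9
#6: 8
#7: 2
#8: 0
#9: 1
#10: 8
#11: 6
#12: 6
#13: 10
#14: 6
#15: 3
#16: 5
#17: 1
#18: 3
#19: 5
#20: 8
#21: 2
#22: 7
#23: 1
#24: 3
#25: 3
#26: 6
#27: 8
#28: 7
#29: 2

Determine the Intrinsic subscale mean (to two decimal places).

Intrinsic items: 2, 4, 5, 11, 16, 21, 25.
Of these, items 2, 5, 11, & 21 are reverse-scored; on a 0–10 scale, reversed = 10 − raw.
  item 2: 10 − 6 = 4
  item 4: 8
  item 5: 10 − 9 = 1
  item 11: 10 − 6 = 4
  item 16: 5
  item 21: 10 − 2 = 8
  item 25: 3
Sum = 4 + 8 + 1 + 4 + 5 + 8 + 3 = 33
Mean = 33 / 7 = 4.71

4.71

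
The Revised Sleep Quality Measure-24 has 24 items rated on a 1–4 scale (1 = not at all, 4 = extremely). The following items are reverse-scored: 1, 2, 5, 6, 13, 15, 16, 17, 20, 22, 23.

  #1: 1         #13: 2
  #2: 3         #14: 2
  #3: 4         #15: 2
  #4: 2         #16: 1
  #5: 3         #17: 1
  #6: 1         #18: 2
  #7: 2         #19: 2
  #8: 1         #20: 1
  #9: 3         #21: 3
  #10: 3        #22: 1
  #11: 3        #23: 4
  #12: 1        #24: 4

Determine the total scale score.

Apply reverse scoring (reversed = (1+4) − raw = 5 − raw):
  item 1: 5 − 1 = 4
  item 2: 5 − 3 = 2
  item 5: 5 − 3 = 2
  item 6: 5 − 1 = 4
  item 13: 5 − 2 = 3
  item 15: 5 − 2 = 3
  item 16: 5 − 1 = 4
  item 17: 5 − 1 = 4
  item 20: 5 − 1 = 4
  item 22: 5 − 1 = 4
  item 23: 5 − 4 = 1
Scored items: 4, 2, 4, 2, 2, 4, 2, 1, 3, 3, 3, 1, 3, 2, 3, 4, 4, 2, 2, 4, 3, 4, 1, 4
Total = 4 + 2 + 4 + 2 + 2 + 4 + 2 + 1 + 3 + 3 + 3 + 1 + 3 + 2 + 3 + 4 + 4 + 2 + 2 + 4 + 3 + 4 + 1 + 4 = 67

67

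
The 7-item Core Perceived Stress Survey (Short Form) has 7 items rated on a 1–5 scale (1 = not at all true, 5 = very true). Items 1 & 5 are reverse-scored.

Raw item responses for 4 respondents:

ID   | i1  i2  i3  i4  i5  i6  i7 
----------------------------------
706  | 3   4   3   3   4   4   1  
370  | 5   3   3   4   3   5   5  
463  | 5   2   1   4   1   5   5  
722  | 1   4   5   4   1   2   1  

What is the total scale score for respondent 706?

Respondent 706 raw: 3, 4, 3, 3, 4, 4, 1.
Reverse-coded (reverse-coded value = 6 − response):
  item 1: 6 − 3 = 3
  item 2: 4
  item 3: 3
  item 4: 3
  item 5: 6 − 4 = 2
  item 6: 4
  item 7: 1
Sum = 3 + 4 + 3 + 3 + 2 + 4 + 1 = 20

20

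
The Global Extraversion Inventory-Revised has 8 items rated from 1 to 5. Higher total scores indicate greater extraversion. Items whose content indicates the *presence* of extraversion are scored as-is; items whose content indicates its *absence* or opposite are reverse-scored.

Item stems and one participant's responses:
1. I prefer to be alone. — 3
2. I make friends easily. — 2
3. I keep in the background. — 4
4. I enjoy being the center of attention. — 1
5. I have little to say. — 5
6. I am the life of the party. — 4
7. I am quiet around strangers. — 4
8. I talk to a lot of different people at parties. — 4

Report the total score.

19

Items 1, 3, 5, 7 describe the absence/opposite of extraversion → reverse-score.
reverse-coded value = 6 − response.
  item 1: 6 − 3 = 3
  item 2: 2
  item 3: 6 − 4 = 2
  item 4: 1
  item 5: 6 − 5 = 1
  item 6: 4
  item 7: 6 − 4 = 2
  item 8: 4
Total = 3 + 2 + 2 + 1 + 1 + 4 + 2 + 4 = 19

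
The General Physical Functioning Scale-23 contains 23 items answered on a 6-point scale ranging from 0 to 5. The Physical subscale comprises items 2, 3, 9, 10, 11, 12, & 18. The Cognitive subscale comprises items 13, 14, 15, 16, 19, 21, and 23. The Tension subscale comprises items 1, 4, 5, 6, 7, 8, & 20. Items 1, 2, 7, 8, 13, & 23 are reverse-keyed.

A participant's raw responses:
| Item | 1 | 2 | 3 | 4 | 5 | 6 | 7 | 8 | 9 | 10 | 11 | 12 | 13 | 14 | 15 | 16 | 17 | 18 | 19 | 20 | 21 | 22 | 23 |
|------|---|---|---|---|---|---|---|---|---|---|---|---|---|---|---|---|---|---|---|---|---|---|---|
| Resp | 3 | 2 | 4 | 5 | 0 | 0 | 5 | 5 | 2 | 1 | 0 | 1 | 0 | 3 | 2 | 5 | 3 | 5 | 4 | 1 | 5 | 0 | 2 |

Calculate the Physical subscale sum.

Physical items: 2, 3, 9, 10, 11, 12, 18.
Of these, item 2 is reverse-keyed; reverse-coded value = 5 − response.
  item 2: 5 − 2 = 3
  item 3: 4
  item 9: 2
  item 10: 1
  item 11: 0
  item 12: 1
  item 18: 5
Sum = 3 + 4 + 2 + 1 + 0 + 1 + 5 = 16

16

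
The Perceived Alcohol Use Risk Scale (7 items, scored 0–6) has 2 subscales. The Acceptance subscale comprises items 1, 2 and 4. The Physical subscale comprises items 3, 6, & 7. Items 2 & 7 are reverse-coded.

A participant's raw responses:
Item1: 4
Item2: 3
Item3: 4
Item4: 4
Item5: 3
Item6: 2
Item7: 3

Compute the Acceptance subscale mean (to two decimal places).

Acceptance items: 1, 2, 4.
Of these, item 2 is reverse-coded; reverse-coded value = 6 − response.
  item 1: 4
  item 2: 6 − 3 = 3
  item 4: 4
Sum = 4 + 3 + 4 = 11
Mean = 11 / 3 = 3.67

3.67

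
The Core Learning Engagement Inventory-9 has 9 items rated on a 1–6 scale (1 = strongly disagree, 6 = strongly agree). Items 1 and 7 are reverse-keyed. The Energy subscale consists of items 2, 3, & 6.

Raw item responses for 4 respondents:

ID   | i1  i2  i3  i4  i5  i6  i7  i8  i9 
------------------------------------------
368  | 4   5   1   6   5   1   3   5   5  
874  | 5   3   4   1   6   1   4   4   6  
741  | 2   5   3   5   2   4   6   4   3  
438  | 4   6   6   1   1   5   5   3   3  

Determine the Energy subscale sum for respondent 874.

8

Respondent 874 raw: 5, 3, 4, 1, 6, 1, 4, 4, 6.
Energy items: 2, 3, 6.
Reverse-coded (on a 1–6 scale, reversed = 7 − raw):
  item 2: 3
  item 3: 4
  item 6: 1
Sum = 3 + 4 + 1 = 8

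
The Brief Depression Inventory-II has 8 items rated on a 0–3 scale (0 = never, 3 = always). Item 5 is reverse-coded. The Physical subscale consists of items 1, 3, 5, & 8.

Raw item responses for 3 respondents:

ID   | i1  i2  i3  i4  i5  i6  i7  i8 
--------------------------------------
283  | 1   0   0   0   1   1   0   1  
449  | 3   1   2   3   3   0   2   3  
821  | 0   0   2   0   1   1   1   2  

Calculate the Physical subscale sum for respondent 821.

6

Respondent 821 raw: 0, 0, 2, 0, 1, 1, 1, 2.
Physical items: 1, 3, 5, 8.
Reverse-coded (reverse-coded value = 3 − response):
  item 1: 0
  item 3: 2
  item 5: 3 − 1 = 2
  item 8: 2
Sum = 0 + 2 + 2 + 2 = 6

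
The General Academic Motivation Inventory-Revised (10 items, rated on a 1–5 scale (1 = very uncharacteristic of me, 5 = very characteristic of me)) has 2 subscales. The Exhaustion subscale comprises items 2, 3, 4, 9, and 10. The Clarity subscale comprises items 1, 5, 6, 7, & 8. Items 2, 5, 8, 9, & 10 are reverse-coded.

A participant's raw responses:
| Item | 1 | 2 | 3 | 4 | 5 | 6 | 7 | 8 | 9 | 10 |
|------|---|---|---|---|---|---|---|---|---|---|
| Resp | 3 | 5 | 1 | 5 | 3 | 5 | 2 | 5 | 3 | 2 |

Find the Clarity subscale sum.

Clarity items: 1, 5, 6, 7, 8.
Of these, items 5 & 8 are reverse-coded; on a 1–5 scale, reversed = 6 − raw.
  item 1: 3
  item 5: 6 − 3 = 3
  item 6: 5
  item 7: 2
  item 8: 6 − 5 = 1
Sum = 3 + 3 + 5 + 2 + 1 = 14

14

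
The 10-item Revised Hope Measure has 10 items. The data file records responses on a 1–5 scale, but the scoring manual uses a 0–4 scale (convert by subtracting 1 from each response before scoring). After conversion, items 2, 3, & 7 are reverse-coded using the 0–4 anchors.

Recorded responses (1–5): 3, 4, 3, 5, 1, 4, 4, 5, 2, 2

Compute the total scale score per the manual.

19

Convert to 0–4: 2, 3, 2, 4, 0, 3, 3, 4, 1, 1
Reverse-coded (reverse-coded value = 4 − response):
  item 2: 4 − 3 = 1
  item 3: 4 − 2 = 2
  item 7: 4 − 3 = 1
Scored: 2, 1, 2, 4, 0, 3, 1, 4, 1, 1
Total = 19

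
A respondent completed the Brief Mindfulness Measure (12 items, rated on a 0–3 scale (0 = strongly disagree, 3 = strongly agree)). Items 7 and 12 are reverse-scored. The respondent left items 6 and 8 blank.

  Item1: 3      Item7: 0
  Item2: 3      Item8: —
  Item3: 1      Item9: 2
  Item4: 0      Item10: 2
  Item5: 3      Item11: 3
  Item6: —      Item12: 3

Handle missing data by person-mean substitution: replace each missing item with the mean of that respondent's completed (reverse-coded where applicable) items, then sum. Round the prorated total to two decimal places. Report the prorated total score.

24.00

Reverse-coded (reversed = (0+3) − raw = 3 − raw):
  item 7: 3 − 0 = 3
  item 12: 3 − 3 = 0
Completed scored items (10 of 12): 3, 3, 1, 0, 3, 3, 2, 2, 3, 0; sum = 20.
Person mean = 20 / 10 ≈ 2.0000
Prorated total = (20 / 10) × 12 = 24.00 (to 2 dp)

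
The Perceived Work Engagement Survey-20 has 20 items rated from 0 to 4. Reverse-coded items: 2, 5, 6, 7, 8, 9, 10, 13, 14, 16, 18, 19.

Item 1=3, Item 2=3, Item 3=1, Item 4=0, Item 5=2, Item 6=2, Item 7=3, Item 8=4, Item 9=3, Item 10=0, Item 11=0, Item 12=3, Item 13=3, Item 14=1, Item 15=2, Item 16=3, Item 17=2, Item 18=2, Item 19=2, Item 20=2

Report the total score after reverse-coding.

33

Reversing items 2, 5, 6, 7, 8, 9, 10, 13, 14, 16, 18, & 19 with 4 − raw:
Total = 3 + (4−3) + 1 + 0 + (4−2) + (4−2) + (4−3) + (4−4) + (4−3) + (4−0) + 0 + 3 + (4−3) + (4−1) + 2 + (4−3) + 2 + (4−2) + (4−2) + 2
      = 3 + 1 + 1 + 0 + 2 + 2 + 1 + 0 + 1 + 4 + 0 + 3 + 1 + 3 + 2 + 1 + 2 + 2 + 2 + 2 = 33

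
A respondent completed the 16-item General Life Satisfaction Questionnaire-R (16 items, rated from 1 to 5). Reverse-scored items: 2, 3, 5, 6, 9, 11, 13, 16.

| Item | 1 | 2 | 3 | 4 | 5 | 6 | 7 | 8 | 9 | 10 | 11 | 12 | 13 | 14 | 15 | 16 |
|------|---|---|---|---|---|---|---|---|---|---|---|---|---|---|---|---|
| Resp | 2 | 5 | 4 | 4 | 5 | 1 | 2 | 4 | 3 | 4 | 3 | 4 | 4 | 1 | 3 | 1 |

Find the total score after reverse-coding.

46

Reverse-scored items use 6 − raw:
  item 2: 6 − 5 = 1
  item 3: 6 − 4 = 2
  item 5: 6 − 5 = 1
  item 6: 6 − 1 = 5
  item 9: 6 − 3 = 3
  item 11: 6 − 3 = 3
  item 13: 6 − 4 = 2
  item 16: 6 − 1 = 5
After reverse-coding: 2, 1, 2, 4, 1, 5, 2, 4, 3, 4, 3, 4, 2, 1, 3, 5
Total = 2 + 1 + 2 + 4 + 1 + 5 + 2 + 4 + 3 + 4 + 3 + 4 + 2 + 1 + 3 + 5 = 46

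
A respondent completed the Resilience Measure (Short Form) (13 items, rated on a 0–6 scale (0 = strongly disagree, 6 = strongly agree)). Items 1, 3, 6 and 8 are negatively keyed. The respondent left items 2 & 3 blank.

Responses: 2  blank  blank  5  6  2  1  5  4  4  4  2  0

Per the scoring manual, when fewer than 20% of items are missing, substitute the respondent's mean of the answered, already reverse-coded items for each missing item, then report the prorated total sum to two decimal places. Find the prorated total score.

41.36

Reverse-coded (on a 0–6 scale, reversed = 6 − raw):
  item 1: 6 − 2 = 4
  item 6: 6 − 2 = 4
  item 8: 6 − 5 = 1
Completed scored items (11 of 13): 4, 5, 6, 4, 1, 1, 4, 4, 4, 2, 0; sum = 35.
Person mean = 35 / 11 ≈ 3.1818
Prorated total = (35 / 11) × 13 = 41.36 (to 2 dp)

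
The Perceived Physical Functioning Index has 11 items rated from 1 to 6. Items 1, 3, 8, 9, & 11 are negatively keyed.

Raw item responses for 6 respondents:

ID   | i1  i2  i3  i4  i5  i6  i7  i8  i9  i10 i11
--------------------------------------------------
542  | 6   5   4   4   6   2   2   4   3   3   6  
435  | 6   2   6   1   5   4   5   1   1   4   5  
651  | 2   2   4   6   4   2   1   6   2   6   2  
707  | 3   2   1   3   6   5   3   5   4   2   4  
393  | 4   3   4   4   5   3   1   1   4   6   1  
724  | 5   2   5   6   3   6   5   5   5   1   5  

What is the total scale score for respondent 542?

34

Respondent 542 raw: 6, 5, 4, 4, 6, 2, 2, 4, 3, 3, 6.
Reverse-coded (on a 1–6 scale, reversed = 7 − raw):
  item 1: 7 − 6 = 1
  item 2: 5
  item 3: 7 − 4 = 3
  item 4: 4
  item 5: 6
  item 6: 2
  item 7: 2
  item 8: 7 − 4 = 3
  item 9: 7 − 3 = 4
  item 10: 3
  item 11: 7 − 6 = 1
Sum = 1 + 5 + 3 + 4 + 6 + 2 + 2 + 3 + 4 + 3 + 1 = 34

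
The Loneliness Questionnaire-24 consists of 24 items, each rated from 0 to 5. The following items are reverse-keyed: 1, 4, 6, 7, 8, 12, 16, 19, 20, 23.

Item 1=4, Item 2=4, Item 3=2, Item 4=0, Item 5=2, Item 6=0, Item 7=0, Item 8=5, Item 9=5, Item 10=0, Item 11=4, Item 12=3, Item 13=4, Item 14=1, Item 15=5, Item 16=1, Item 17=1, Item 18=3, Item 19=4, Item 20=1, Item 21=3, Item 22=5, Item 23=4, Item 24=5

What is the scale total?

Reverse-keyed items use 5 − raw:
  item 1: 5 − 4 = 1
  item 4: 5 − 0 = 5
  item 6: 5 − 0 = 5
  item 7: 5 − 0 = 5
  item 8: 5 − 5 = 0
  item 12: 5 − 3 = 2
  item 16: 5 − 1 = 4
  item 19: 5 − 4 = 1
  item 20: 5 − 1 = 4
  item 23: 5 − 4 = 1
After reverse-coding: 1, 4, 2, 5, 2, 5, 5, 0, 5, 0, 4, 2, 4, 1, 5, 4, 1, 3, 1, 4, 3, 5, 1, 5
Total = 1 + 4 + 2 + 5 + 2 + 5 + 5 + 0 + 5 + 0 + 4 + 2 + 4 + 1 + 5 + 4 + 1 + 3 + 1 + 4 + 3 + 5 + 1 + 5 = 72

72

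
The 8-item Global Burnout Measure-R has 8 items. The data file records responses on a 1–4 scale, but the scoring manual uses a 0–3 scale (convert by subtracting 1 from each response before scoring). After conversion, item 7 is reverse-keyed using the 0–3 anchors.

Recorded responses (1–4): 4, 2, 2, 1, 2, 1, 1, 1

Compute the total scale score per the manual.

Convert to 0–3: 3, 1, 1, 0, 1, 0, 0, 0
Reverse-coded (reverse-coded value = 3 − response):
  item 7: 3 − 0 = 3
Scored: 3, 1, 1, 0, 1, 0, 3, 0
Total = 9

9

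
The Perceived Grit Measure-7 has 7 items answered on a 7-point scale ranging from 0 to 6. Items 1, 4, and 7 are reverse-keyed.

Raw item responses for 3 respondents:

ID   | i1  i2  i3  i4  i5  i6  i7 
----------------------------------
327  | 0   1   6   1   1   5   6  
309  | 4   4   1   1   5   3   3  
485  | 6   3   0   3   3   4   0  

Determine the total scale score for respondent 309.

Respondent 309 raw: 4, 4, 1, 1, 5, 3, 3.
Reverse-coded (reversed = (0+6) − raw = 6 − raw):
  item 1: 6 − 4 = 2
  item 2: 4
  item 3: 1
  item 4: 6 − 1 = 5
  item 5: 5
  item 6: 3
  item 7: 6 − 3 = 3
Sum = 2 + 4 + 1 + 5 + 5 + 3 + 3 = 23

23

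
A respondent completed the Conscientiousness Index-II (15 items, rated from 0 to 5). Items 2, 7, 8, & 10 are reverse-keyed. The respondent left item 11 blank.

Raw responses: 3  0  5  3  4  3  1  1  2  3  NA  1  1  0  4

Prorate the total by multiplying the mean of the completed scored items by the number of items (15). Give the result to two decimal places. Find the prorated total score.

Reverse-coded (reverse-coded value = 5 − response):
  item 2: 5 − 0 = 5
  item 7: 5 − 1 = 4
  item 8: 5 − 1 = 4
  item 10: 5 − 3 = 2
Completed scored items (14 of 15): 3, 5, 5, 3, 4, 3, 4, 4, 2, 2, 1, 1, 0, 4; sum = 41.
Person mean = 41 / 14 ≈ 2.9286
Prorated total = (41 / 14) × 15 = 43.93 (to 2 dp)

43.93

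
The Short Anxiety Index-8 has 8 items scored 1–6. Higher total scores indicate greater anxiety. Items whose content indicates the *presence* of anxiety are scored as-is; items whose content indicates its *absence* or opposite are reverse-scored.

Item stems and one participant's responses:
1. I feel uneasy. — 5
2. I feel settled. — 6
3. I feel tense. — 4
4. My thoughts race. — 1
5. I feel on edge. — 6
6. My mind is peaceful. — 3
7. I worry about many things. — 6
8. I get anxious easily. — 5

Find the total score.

Items 2, 6 describe the absence/opposite of anxiety → reverse-score.
reversed = (1+6) − raw = 7 − raw.
  item 1: 5
  item 2: 7 − 6 = 1
  item 3: 4
  item 4: 1
  item 5: 6
  item 6: 7 − 3 = 4
  item 7: 6
  item 8: 5
Total = 5 + 1 + 4 + 1 + 6 + 4 + 6 + 5 = 32

32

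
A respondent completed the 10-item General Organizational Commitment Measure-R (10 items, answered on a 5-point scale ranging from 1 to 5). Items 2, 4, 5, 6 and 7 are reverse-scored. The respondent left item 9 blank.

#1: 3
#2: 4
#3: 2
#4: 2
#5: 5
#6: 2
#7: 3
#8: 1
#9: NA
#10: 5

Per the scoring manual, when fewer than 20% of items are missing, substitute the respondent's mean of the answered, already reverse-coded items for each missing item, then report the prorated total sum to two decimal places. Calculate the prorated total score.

27.78

Reverse-coded (on a 1–5 scale, reversed = 6 − raw):
  item 2: 6 − 4 = 2
  item 4: 6 − 2 = 4
  item 5: 6 − 5 = 1
  item 6: 6 − 2 = 4
  item 7: 6 − 3 = 3
Completed scored items (9 of 10): 3, 2, 2, 4, 1, 4, 3, 1, 5; sum = 25.
Person mean = 25 / 9 ≈ 2.7778
Prorated total = (25 / 9) × 10 = 27.78 (to 2 dp)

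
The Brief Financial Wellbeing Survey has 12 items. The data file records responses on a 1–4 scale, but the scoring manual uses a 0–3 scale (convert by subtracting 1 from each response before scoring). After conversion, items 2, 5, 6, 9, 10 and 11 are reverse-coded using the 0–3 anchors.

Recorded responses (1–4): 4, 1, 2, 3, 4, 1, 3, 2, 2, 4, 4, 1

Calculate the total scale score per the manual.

17

Convert to 0–3: 3, 0, 1, 2, 3, 0, 2, 1, 1, 3, 3, 0
Reverse-coded (reversed = (0+3) − raw = 3 − raw):
  item 2: 3 − 0 = 3
  item 5: 3 − 3 = 0
  item 6: 3 − 0 = 3
  item 9: 3 − 1 = 2
  item 10: 3 − 3 = 0
  item 11: 3 − 3 = 0
Scored: 3, 3, 1, 2, 0, 3, 2, 1, 2, 0, 0, 0
Total = 17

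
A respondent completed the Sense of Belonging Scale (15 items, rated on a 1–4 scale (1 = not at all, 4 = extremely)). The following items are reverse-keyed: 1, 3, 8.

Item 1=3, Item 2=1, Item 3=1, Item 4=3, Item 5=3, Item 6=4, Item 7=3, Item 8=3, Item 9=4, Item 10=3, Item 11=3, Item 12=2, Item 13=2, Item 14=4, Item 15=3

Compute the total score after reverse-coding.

Raw sum = 42. Reverse-keyed items: 1, 3, 8; their raw sum = 7.
Each reversal replaces raw with 5 − raw, changing the total by 5 − 2·raw per item.
Total = 42 + 3·5 − 2·7 = 42 + 15 − 14 = 43

43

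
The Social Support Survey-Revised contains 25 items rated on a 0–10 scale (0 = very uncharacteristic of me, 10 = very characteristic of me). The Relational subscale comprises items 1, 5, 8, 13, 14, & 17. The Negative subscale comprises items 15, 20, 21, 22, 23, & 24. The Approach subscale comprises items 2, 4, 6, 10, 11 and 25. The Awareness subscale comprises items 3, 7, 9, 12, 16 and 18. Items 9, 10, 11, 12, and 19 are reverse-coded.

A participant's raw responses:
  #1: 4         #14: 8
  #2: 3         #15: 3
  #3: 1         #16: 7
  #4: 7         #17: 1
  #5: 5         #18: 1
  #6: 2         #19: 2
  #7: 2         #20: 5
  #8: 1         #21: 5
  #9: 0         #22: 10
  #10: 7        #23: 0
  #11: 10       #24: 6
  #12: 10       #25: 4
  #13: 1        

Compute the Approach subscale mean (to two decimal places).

3.17

Approach items: 2, 4, 6, 10, 11, 25.
Of these, items 10 and 11 are reverse-coded; reverse-coded value = 10 − response.
  item 2: 3
  item 4: 7
  item 6: 2
  item 10: 10 − 7 = 3
  item 11: 10 − 10 = 0
  item 25: 4
Sum = 3 + 7 + 2 + 3 + 0 + 4 = 19
Mean = 19 / 6 = 3.17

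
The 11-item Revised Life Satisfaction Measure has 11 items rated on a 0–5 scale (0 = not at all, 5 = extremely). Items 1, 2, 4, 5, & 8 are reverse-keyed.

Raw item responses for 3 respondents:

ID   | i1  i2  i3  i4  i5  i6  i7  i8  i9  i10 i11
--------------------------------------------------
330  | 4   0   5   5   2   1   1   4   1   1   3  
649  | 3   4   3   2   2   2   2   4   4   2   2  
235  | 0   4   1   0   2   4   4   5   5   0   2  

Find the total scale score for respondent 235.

Respondent 235 raw: 0, 4, 1, 0, 2, 4, 4, 5, 5, 0, 2.
Reverse-coded (reverse-coded value = 5 − response):
  item 1: 5 − 0 = 5
  item 2: 5 − 4 = 1
  item 3: 1
  item 4: 5 − 0 = 5
  item 5: 5 − 2 = 3
  item 6: 4
  item 7: 4
  item 8: 5 − 5 = 0
  item 9: 5
  item 10: 0
  item 11: 2
Sum = 5 + 1 + 1 + 5 + 3 + 4 + 4 + 0 + 5 + 0 + 2 = 30

30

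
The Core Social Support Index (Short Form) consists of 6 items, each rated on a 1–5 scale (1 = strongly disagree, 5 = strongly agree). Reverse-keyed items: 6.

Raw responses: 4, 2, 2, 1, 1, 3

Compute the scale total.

13

Reverse-keyed items use 6 − raw:
  item 6: 6 − 3 = 3
After reverse-coding: 4, 2, 2, 1, 1, 3
Total = 4 + 2 + 2 + 1 + 1 + 3 = 13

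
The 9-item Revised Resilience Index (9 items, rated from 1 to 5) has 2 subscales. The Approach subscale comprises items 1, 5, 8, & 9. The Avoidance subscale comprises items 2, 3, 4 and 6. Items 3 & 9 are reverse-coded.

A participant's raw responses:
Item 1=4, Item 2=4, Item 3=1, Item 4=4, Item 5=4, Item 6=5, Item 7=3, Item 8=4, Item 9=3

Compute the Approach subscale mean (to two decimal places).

Approach items: 1, 5, 8, 9.
Of these, item 9 is reverse-coded; reversed = (1+5) − raw = 6 − raw.
  item 1: 4
  item 5: 4
  item 8: 4
  item 9: 6 − 3 = 3
Sum = 4 + 4 + 4 + 3 = 15
Mean = 15 / 4 = 3.75

3.75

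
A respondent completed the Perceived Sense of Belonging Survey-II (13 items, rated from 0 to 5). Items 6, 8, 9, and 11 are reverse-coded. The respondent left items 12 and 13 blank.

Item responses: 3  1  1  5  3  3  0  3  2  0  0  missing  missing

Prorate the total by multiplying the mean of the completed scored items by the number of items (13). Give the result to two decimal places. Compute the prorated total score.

29.55

Reverse-coded (on a 0–5 scale, reversed = 5 − raw):
  item 6: 5 − 3 = 2
  item 8: 5 − 3 = 2
  item 9: 5 − 2 = 3
  item 11: 5 − 0 = 5
Completed scored items (11 of 13): 3, 1, 1, 5, 3, 2, 0, 2, 3, 0, 5; sum = 25.
Person mean = 25 / 11 ≈ 2.2727
Prorated total = (25 / 11) × 13 = 29.55 (to 2 dp)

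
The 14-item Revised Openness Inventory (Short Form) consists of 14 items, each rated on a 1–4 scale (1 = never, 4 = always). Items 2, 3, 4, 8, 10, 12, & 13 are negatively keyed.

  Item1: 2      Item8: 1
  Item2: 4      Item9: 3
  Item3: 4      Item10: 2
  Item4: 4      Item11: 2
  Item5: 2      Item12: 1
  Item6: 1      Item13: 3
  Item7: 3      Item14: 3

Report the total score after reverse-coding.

Raw sum = 35. Negatively keyed items: 2, 3, 4, 8, 10, 12, 13; their raw sum = 19.
Each reversal replaces raw with 5 − raw, changing the total by 5 − 2·raw per item.
Total = 35 + 7·5 − 2·19 = 35 + 35 − 38 = 32

32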